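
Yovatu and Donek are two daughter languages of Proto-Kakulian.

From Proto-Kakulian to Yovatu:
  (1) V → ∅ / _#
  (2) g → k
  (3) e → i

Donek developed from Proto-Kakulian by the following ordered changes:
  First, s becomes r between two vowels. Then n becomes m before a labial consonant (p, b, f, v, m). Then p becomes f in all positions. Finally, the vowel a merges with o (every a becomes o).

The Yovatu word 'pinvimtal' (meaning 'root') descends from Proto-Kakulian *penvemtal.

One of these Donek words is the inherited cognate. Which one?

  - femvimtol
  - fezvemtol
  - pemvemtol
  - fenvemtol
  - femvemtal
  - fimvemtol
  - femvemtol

Donek: *penvemtal
  penvemtal (rule 1 does not apply)
  penvemtal → pemvemtal   [nasal place assimilation]
  pemvemtal → femvemtal   [unconditioned shift]
  femvemtal → femvemtol   [vowel merger]
  giving Donek femvemtol.
Among the options, 'femvemtol' alone shows every Donek change applied in order.

femvemtol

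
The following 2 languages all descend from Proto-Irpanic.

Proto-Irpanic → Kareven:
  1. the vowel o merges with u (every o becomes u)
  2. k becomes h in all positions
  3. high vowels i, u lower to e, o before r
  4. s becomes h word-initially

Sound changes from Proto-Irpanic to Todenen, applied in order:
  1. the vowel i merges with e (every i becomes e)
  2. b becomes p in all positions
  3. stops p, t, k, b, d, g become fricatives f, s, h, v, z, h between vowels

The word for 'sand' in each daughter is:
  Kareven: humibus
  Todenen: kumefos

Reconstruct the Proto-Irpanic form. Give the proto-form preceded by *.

*kumibos

Position 6: Kareven has u, Todenen has o. Todenen preserves o here (none of its changes turn any other segment into o), so the proto-segment is *o.
Position 4: Kareven has i, Todenen has e. Kareven preserves i here (none of its changes turn any other segment into i), so the proto-segment is *i.
Verify the candidate proto-form against each daughter:
Kareven: *kumibos
  kumibos → kumibus   [vowel merger]
  kumibus → humibus   [unconditioned shift]
  humibus (rule 3 does not apply)
  humibus (rule 4 does not apply)
  giving Kareven humibus.
Todenen: start from *kumibos.
  rule 1 (vowel merger): kumibos → kumebos
  rule 2 (unconditioned shift): kumebos → kumepos
  rule 3 (intervocalic lenition): kumepos → kumefos
  ⇒ Todenen kumefos
Only *kumibos yields all of Kareven humibus, Todenen kumefos.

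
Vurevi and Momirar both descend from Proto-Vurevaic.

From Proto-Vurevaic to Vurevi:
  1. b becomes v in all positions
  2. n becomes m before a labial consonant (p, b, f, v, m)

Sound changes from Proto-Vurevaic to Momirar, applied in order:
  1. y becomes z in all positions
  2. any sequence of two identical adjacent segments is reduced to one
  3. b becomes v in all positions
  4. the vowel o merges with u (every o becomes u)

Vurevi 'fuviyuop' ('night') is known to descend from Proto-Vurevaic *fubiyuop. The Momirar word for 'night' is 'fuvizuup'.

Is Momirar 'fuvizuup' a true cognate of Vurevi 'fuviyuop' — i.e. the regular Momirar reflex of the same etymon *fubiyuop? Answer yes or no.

Derive the expected Momirar reflex of *fubiyuop:
Momirar: *fubiyuop > fubizuop > fuvizuop > fuvizuup  (by unconditioned shift, unconditioned shift, vowel merger)
Momirar 'fuvizuup' matches the regular reflex exactly, so the pair is cognate.

yes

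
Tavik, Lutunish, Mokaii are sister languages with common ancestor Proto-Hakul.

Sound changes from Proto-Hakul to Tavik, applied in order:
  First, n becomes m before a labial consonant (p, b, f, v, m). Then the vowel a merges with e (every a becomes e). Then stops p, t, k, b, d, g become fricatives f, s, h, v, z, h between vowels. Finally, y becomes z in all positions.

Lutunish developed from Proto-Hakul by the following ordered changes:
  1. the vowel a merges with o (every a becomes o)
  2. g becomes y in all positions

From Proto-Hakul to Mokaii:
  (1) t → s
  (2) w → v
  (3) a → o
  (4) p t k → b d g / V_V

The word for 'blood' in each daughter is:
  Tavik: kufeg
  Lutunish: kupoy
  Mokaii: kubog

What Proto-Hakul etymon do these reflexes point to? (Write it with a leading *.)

*kupag

Position 5: Tavik has g, Lutunish has y, Mokaii has g. Tavik preserves g here (none of its changes turn any other segment into g), so the proto-segment is *g.
Position 4: Tavik has e, Lutunish has o, Mokaii has o. Taking the neighbouring segments as reconstructed: Tavik e could go back to *a or *e; Lutunish o could go back to *a or *o; Mokaii o could go back to *a or *o — the one source consistent with every daughter is *a.
Position 3: Tavik has f, Lutunish has p, Mokaii has b. Lutunish preserves p here (none of its changes turn any other segment into p), so the proto-segment is *p.
This points to *kupag. Verify forward in each daughter:
Tavik: start from *kupag.
  rule 1: no change — kupag
  rule 2 (vowel merger): kupag → kupeg
  rule 3 (intervocalic lenition): kupeg → kufeg
  rule 4: no change — kufeg
  ⇒ Tavik kufeg
Lutunish: *kupag
  kupag → kupog   [vowel merger]
  kupog → kupoy   [unconditioned shift]
  giving Lutunish kupoy.
Mokaii: *kupag
  kupag (rule 1 does not apply)
  kupag (rule 2 does not apply)
  kupag → kupog   [vowel merger]
  kupog → kubog   [intervocalic voicing]
  giving Mokaii kubog.
No other proto-form is consistent with every reflex, so the reconstruction is *kupag.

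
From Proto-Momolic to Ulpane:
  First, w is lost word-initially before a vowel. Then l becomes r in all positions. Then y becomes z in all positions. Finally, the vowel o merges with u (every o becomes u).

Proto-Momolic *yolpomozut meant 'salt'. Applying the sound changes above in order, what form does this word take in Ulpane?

Ulpane: *yolpomozut > yorpomozut > zorpomozut > zurpumuzut  (by unconditioned shift, unconditioned shift, vowel merger)

zurpumuzut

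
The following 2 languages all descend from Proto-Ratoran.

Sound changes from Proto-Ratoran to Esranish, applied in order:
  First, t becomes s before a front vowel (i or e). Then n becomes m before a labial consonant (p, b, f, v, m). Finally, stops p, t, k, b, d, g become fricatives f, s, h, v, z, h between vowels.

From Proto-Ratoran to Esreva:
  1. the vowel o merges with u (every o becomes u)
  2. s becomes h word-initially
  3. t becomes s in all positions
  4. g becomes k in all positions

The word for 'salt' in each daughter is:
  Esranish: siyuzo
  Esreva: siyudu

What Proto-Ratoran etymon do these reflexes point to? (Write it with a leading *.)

Position 5: Esranish has z, Esreva has d. Esreva preserves d here (none of its changes turn any other segment into d), so the proto-segment is *d.
Position 1: Esranish has s, Esreva has s. Taking the neighbouring segments as reconstructed: Esranish s could go back to *t or *s; Esreva s can only go back to *t — the one source consistent with every daughter is *t.
Position 6: Esranish has o, Esreva has u. Esranish preserves o here (none of its changes turn any other segment into o), so the proto-segment is *o.
Verify the candidate proto-form against each daughter:
Esranish: start from *tiyudo.
  rule 1 (palatalisation): tiyudo → siyudo
  rule 2: no change — siyudo
  rule 3 (intervocalic lenition): siyudo → siyuzo
  ⇒ Esranish siyuzo
Esreva: *tiyudo
  tiyudo → tiyudu   [vowel merger]
  tiyudu (rule 2 does not apply)
  tiyudu → siyudu   [unconditioned shift]
  siyudu (rule 4 does not apply)
  giving Esreva siyudu.
Only *tiyudo yields all of Esranish siyuzo, Esreva siyudu.

*tiyudo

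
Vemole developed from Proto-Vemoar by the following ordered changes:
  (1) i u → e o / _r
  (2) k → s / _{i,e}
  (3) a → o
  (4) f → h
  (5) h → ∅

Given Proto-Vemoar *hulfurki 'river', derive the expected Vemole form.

Vemole: *hulfurki
  hulfurki → hulforki   [pre-rhotic lowering]
  hulforki → hulforsi   [palatalisation]
  hulforsi (rule 3 does not apply)
  hulforsi → hulhorsi   [unconditioned shift]
  hulhorsi → ulorsi   [h-loss]
  giving Vemole ulorsi.

ulorsi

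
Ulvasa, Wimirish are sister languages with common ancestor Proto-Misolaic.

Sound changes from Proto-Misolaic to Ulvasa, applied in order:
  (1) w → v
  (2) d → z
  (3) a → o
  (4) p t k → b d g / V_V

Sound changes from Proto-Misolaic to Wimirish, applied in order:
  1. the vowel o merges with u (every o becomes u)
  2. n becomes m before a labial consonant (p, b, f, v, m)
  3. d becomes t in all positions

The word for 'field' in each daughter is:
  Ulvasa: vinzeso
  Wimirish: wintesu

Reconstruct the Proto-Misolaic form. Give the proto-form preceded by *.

Position 1: Ulvasa has v, Wimirish has w. Wimirish preserves w here (none of its changes turn any other segment into w), so the proto-segment is *w.
Position 4: Ulvasa has z, Wimirish has t. Taking the neighbouring segments as reconstructed: Ulvasa z could go back to *d or *z; Wimirish t could go back to *t or *d — the one source consistent with every daughter is *d.
Verify the candidate proto-form against each daughter:
Ulvasa: *windeso > vindeso > vinzeso  (by unconditioned shift, unconditioned shift)
Wimirish: *windeso > windesu > wintesu  (by vowel merger, unconditioned shift)
Only *windeso yields all of Ulvasa vinzeso, Wimirish wintesu.

*windeso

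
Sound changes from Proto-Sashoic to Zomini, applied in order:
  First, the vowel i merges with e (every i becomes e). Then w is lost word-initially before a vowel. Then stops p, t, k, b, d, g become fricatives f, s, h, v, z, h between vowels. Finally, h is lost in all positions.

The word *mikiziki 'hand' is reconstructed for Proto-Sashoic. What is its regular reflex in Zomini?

Zomini: *mikiziki
  mikiziki → mekezeke   [vowel merger]
  mekezeke (rule 2 does not apply)
  mekezeke → mehezehe   [intervocalic lenition]
  mehezehe → meezee   [h-loss]
  giving Zomini meezee.

meezee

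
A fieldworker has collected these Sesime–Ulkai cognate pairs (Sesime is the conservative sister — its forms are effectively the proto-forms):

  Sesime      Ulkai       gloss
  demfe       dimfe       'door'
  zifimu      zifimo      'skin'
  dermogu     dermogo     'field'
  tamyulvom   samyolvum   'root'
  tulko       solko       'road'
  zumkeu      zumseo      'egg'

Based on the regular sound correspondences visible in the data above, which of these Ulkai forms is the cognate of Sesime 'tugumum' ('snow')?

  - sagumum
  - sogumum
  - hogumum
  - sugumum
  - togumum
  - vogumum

tulko ~ solko — Sesime t corresponds to Ulkai s word-initially before a back vowel.
tamyulvom ~ samyolvum, tulko ~ solko — Sesime u corresponds to Ulkai o after a consonant, before a consonant other than r, m, n, p, b, f, v.
Applying these to Sesime 'tugumum':
  tugumum → sugumum   (t→s word-initially before a back vowel)
  sugumum → sogumum   (u→o after a consonant, before a consonant other than r, m, n, p, b, f, v)
So the Ulkai cognate is 'sogumum'.

sogumum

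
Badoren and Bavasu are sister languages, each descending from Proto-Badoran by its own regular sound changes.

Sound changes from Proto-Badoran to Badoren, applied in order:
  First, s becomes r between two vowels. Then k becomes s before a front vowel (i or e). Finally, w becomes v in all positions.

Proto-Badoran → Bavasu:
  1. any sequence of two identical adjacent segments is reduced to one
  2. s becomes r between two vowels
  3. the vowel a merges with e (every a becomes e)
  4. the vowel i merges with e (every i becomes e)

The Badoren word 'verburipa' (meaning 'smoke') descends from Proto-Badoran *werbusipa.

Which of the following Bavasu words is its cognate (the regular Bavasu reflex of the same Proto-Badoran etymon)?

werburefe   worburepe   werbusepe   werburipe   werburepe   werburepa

Bavasu: start from *werbusipa.
  rule 1: no change — werbusipa
  rule 2 (rhotacism): werbusipa → werburipa
  rule 3 (vowel merger): werburipa → werburipe
  rule 4 (vowel merger): werburipe → werburepe
  ⇒ Bavasu werburepe
The other candidates each miss or misapply at least one Bavasu change.

werburepe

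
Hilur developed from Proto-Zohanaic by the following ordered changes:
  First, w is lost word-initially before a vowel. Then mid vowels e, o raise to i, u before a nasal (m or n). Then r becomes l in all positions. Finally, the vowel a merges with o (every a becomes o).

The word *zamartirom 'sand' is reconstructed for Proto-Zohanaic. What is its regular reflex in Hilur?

Hilur: *zamartirom
  zamartirom (rule 1 does not apply)
  zamartirom → zamartirum   [pre-nasal raising]
  zamartirum → zamaltilum   [unconditioned shift]
  zamaltilum → zomoltilum   [vowel merger]
  giving Hilur zomoltilum.

zomoltilum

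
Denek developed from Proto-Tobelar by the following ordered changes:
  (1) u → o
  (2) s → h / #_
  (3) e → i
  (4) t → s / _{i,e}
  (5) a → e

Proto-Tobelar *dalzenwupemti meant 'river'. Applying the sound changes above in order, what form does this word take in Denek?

delzinwopimsi

Denek: *dalzenwupemti > dalzenwopemti > dalzinwopimti > dalzinwopimsi > delzinwopimsi  (by vowel merger, vowel merger, palatalisation, vowel merger)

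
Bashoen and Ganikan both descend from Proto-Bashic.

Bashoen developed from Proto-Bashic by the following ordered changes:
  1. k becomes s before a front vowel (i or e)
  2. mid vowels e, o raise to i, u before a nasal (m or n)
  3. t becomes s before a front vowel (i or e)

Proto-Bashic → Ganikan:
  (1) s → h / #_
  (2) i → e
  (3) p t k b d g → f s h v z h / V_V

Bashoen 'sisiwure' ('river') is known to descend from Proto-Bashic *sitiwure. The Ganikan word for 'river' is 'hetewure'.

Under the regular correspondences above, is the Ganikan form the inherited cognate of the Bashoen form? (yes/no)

no

Derive the expected Ganikan reflex of *sitiwure:
Ganikan: *sitiwure > hitiwure > hetewure > hesewure  (by debuccalisation, vowel merger, intervocalic lenition)
The regular Ganikan reflex would be 'hesewure', but the attested form is 'hetewure'. The correspondence is irregular, so they are not cognates (the Ganikan form has a different source).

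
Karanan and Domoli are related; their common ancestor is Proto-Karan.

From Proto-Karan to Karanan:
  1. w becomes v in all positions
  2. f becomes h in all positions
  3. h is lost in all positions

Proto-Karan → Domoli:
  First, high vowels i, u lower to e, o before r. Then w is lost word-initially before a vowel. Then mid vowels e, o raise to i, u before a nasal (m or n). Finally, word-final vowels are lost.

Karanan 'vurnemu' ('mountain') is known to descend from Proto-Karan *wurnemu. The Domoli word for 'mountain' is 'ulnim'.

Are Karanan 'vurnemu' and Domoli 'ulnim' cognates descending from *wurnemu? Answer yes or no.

Derive the expected Domoli reflex of *wurnemu:
Domoli: *wurnemu > wornemu > ornemu > ornimu > ornim  (by pre-rhotic lowering, glide loss, pre-nasal raising, apocope)
The regular Domoli reflex would be 'ornim', but the attested form is 'ulnim'. The correspondence is irregular, so they are not cognates (the Domoli form has a different source).

no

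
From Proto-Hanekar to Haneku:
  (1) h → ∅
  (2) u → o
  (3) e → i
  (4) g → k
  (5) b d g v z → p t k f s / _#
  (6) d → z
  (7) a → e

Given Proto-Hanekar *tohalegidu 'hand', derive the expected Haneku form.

Haneku: start from *tohalegidu.
  rule 1 (h-loss): tohalegidu → toalegidu
  rule 2 (vowel merger): toalegidu → toalegido
  rule 3 (vowel merger): toalegido → toaligido
  rule 4 (unconditioned shift): toaligido → toalikido
  rule 5: no change — toalikido
  rule 6 (unconditioned shift): toalikido → toalikizo
  rule 7 (vowel merger): toalikizo → toelikizo
  ⇒ Haneku toelikizo

toelikizo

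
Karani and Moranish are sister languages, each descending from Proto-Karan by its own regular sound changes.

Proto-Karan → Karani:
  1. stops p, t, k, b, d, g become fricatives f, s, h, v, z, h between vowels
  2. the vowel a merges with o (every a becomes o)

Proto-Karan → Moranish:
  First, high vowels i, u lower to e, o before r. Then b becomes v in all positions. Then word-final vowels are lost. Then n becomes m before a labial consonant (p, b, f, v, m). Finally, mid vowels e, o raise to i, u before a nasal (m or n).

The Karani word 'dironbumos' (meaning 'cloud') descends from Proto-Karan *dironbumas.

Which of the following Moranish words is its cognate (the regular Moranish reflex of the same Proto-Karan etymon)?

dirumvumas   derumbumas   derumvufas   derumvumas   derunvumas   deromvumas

derumvumas

Moranish: *dironbumas > deronbumas > deronvumas > deromvumas > derumvumas  (by pre-rhotic lowering, unconditioned shift, nasal place assimilation, pre-nasal raising)
The other candidates each miss or misapply at least one Moranish change.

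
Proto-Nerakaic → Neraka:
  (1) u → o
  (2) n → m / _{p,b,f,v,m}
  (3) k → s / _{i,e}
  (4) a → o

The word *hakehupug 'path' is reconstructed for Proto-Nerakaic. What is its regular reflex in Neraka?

Neraka: *hakehupug
  hakehupug → hakehopog   [vowel merger]
  hakehopog (rule 2 does not apply)
  hakehopog → hasehopog   [palatalisation]
  hasehopog → hosehopog   [vowel merger]
  giving Neraka hosehopog.

hosehopog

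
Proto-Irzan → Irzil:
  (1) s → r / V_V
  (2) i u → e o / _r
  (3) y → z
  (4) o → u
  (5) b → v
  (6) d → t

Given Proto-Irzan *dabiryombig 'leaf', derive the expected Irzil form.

Irzil: *dabiryombig
  dabiryombig (rule 1 does not apply)
  dabiryombig → daberyombig   [pre-rhotic lowering]
  daberyombig → daberzombig   [unconditioned shift]
  daberzombig → daberzumbig   [vowel merger]
  daberzumbig → daverzumvig   [unconditioned shift]
  daverzumvig → taverzumvig   [unconditioned shift]
  giving Irzil taverzumvig.

taverzumvig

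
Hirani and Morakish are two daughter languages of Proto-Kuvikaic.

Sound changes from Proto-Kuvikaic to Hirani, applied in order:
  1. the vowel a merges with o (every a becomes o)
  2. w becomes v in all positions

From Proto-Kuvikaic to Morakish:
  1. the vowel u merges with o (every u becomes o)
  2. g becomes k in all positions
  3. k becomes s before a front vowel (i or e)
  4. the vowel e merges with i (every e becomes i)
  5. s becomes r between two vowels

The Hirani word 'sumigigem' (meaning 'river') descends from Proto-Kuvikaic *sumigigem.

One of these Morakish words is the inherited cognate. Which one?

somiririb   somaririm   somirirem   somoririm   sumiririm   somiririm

somiririm

Morakish: start from *sumigigem.
  rule 1 (vowel merger): sumigigem → somigigem
  rule 2 (unconditioned shift): somigigem → somikikem
  rule 3 (palatalisation): somikikem → somisisem
  rule 4 (vowel merger): somisisem → somisisim
  rule 5 (rhotacism): somisisim → somiririm
  ⇒ Morakish somiririm
Among the options, 'somiririm' alone shows every Morakish change applied in order.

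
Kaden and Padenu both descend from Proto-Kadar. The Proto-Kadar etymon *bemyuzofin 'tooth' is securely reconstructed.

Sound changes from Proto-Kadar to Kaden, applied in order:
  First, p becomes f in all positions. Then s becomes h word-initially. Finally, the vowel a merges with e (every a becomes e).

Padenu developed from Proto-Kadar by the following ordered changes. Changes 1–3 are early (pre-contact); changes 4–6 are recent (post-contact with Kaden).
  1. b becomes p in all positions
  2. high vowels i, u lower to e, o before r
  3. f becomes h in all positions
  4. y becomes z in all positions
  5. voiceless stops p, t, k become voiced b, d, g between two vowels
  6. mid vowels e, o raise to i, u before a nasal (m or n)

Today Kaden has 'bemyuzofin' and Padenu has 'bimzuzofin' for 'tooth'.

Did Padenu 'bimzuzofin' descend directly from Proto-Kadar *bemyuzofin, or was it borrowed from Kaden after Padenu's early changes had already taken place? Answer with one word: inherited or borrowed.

borrowed

If inherited, *bemyuzofin would pass through all of Padenu's changes:
Padenu: start from *bemyuzofin.
  rule 1 (unconditioned shift): bemyuzofin → pemyuzofin
  rule 2: no change — pemyuzofin
  rule 3 (unconditioned shift): pemyuzofin → pemyuzohin
  rule 4 (unconditioned shift): pemyuzohin → pemzuzohin
  rule 5: no change — pemzuzohin
  rule 6 (pre-nasal raising): pemzuzohin → pimzuzohin
  ⇒ Padenu pimzuzohin
If borrowed from Kaden 'bemyuzofin' after the early changes, it would undergo only the recent ones:
  rule 4 (unconditioned shift): bemyuzofin → bemzuzofin
  rule 5 (intervocalic voicing): no change (bemzuzofin)
  rule 6 (pre-nasal raising): bemzuzofin → bimzuzofin
  ⇒ as a loan: bimzuzofin
Padenu 'bimzuzofin' matches the loan outcome 'bimzuzofin', not the inherited 'pimzuzohin' — it skipped the early Padenu changes, so it was borrowed from Kaden.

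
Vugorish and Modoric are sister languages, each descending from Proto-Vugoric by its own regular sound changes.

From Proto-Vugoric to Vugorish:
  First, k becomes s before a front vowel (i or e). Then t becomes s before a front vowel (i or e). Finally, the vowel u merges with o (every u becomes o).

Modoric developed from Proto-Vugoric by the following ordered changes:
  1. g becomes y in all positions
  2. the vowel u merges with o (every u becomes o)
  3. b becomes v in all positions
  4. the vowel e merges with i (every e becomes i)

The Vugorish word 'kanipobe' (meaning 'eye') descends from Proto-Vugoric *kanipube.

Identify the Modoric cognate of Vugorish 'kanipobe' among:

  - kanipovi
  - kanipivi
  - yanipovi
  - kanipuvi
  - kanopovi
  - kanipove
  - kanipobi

kanipovi

Modoric: *kanipube
  kanipube (rule 1 does not apply)
  kanipube → kanipobe   [vowel merger]
  kanipobe → kanipove   [unconditioned shift]
  kanipove → kanipovi   [vowel merger]
  giving Modoric kanipovi.
Only 'kanipovi' matches the regular Modoric development of *kanipube.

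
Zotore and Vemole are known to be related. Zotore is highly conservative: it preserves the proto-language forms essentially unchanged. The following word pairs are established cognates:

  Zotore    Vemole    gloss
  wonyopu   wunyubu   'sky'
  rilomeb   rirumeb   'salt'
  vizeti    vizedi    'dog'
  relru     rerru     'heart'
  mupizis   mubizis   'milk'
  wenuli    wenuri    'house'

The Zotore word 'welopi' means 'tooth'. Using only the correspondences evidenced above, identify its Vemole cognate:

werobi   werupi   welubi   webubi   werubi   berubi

rilomeb ~ rirumeb — Zotore l corresponds to Vemole r between vowels (before a back vowel).
wonyopu ~ wunyubu — Zotore o corresponds to Vemole u after a consonant, before a labial obstruent.
mupizis ~ mubizis — Zotore p corresponds to Vemole b between vowels (before a front vowel).
Applying these to Zotore 'welopi':
  welopi → weropi   (l→r between vowels (before a back vowel))
  weropi → werupi   (o→u after a consonant, before a labial obstruent)
  werupi → werubi   (p→b between vowels (before a front vowel))
So the Vemole cognate is 'werubi'.

werubi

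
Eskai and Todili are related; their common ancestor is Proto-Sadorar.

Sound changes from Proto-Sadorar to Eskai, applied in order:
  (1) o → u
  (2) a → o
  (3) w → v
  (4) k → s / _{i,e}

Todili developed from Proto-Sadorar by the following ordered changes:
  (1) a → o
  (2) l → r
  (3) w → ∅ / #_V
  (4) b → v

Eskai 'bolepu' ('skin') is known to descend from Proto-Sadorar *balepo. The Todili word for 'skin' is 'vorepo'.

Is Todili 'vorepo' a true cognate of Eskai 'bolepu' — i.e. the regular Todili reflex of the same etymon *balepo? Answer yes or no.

Derive the expected Todili reflex of *balepo:
Todili: *balepo > bolepo > borepo > vorepo  (by vowel merger, unconditioned shift, unconditioned shift)
Todili 'vorepo' matches the regular reflex exactly, so the pair is cognate.

yes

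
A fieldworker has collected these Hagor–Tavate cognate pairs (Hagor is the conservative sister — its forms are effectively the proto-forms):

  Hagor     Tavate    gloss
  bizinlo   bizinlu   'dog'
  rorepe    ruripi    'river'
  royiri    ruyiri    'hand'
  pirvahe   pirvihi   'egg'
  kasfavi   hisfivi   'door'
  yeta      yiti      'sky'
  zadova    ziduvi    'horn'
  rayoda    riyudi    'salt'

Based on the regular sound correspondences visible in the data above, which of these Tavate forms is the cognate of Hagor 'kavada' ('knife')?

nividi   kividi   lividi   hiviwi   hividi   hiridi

hividi

kasfavi ~ hisfivi — Hagor k corresponds to Tavate h word-initially before a back vowel.
kasfavi ~ hisfivi — Hagor a corresponds to Tavate i after a consonant, before a labial obstruent.
pirvahe ~ pirvihi, kasfavi ~ hisfivi — Hagor a corresponds to Tavate i after a consonant, before a consonant other than r, m, n, p, b, f, v.
yeta ~ yiti, zadova ~ ziduvi — Hagor a corresponds to Tavate i word-finally.
Applying these to Hagor 'kavada':
  kavada → havada   (k→h word-initially before a back vowel)
  havada → hivada   (a→i after a consonant, before a labial obstruent)
  hivada → hivida   (a→i after a consonant, before a consonant other than r, m, n, p, b, f, v)
  hivida → hividi   (a→i word-finally)
So the Tavate cognate is 'hividi'.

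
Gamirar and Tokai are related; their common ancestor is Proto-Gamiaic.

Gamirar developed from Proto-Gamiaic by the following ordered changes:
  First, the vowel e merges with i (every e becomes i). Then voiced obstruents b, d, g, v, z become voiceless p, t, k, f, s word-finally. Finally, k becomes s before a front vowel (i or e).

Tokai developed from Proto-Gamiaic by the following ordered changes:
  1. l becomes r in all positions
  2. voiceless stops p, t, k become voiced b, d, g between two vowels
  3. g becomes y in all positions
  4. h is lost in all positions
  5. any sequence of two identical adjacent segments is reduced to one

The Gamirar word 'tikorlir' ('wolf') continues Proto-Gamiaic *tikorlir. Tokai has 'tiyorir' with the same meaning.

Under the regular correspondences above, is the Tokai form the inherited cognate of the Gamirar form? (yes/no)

yes

Derive the expected Tokai reflex of *tikorlir:
Tokai: start from *tikorlir.
  rule 1 (unconditioned shift): tikorlir → tikorrir
  rule 2 (intervocalic voicing): tikorrir → tigorrir
  rule 3 (unconditioned shift): tigorrir → tiyorrir
  rule 4: no change — tiyorrir
  rule 5 (degemination): tiyorrir → tiyorir
  ⇒ Tokai tiyorir
Tokai 'tiyorir' matches the regular reflex exactly, so the pair is cognate.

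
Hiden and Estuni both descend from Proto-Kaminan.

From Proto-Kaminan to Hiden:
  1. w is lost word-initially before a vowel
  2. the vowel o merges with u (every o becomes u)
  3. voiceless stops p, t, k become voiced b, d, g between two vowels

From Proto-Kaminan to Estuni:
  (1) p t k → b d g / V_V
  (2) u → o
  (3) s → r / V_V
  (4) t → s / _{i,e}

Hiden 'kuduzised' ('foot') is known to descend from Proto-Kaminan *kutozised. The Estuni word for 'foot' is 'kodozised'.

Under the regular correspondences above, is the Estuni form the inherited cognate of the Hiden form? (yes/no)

no

Derive the expected Estuni reflex of *kutozised:
Estuni: start from *kutozised.
  rule 1 (intervocalic voicing): kutozised → kudozised
  rule 2 (vowel merger): kudozised → kodozised
  rule 3 (rhotacism): kodozised → kodozired
  rule 4: no change — kodozired
  ⇒ Estuni kodozired
The regular Estuni reflex would be 'kodozired', but the attested form is 'kodozised'. The correspondence is irregular, so they are not cognates (the Estuni form has a different source).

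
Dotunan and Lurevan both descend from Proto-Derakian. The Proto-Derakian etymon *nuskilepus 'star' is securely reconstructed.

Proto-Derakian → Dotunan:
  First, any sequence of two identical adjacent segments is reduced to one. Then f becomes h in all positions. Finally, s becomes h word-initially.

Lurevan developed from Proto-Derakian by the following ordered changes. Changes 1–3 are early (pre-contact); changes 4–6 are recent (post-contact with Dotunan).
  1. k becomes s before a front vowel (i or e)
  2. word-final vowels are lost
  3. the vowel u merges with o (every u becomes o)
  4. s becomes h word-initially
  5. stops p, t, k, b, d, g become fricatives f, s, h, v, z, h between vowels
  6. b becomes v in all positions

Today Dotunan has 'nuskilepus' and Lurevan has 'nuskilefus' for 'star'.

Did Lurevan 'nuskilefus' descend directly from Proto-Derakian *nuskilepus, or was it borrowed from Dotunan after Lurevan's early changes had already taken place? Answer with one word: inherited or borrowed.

borrowed

If inherited, *nuskilepus would pass through all of Lurevan's changes:
Lurevan: start from *nuskilepus.
  rule 1 (palatalisation): nuskilepus → nussilepus
  rule 2: no change — nussilepus
  rule 3 (vowel merger): nussilepus → nossilepos
  rule 4: no change — nossilepos
  rule 5 (intervocalic lenition): nossilepos → nossilefos
  rule 6: no change — nossilefos
  ⇒ Lurevan nossilefos
If borrowed from Dotunan 'nuskilepus' after the early changes, it would undergo only the recent ones:
  rule 4 (debuccalisation): no change (nuskilepus)
  rule 5 (intervocalic lenition): nuskilepus → nuskilefus
  rule 6 (unconditioned shift): no change (nuskilefus)
  ⇒ as a loan: nuskilefus
Lurevan 'nuskilefus' matches the loan outcome 'nuskilefus', not the inherited 'nossilefos' — it skipped the early Lurevan changes, so it was borrowed from Dotunan.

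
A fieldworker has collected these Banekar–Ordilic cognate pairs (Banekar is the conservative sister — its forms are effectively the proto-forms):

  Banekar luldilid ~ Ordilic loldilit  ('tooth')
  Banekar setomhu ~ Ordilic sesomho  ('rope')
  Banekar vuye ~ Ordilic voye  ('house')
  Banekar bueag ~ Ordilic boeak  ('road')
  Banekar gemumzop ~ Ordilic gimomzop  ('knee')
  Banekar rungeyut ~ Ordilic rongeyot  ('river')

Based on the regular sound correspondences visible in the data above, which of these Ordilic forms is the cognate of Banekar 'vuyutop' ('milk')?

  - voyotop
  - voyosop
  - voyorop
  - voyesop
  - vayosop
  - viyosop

voyosop

luldilid ~ loldilit, vuye ~ voye — Banekar u corresponds to Ordilic o after a consonant, before a consonant other than r, m, n, p, b, f, v.
setomhu ~ sesomho — Banekar t corresponds to Ordilic s between vowels (before a back vowel).
Applying these to Banekar 'vuyutop':
  vuyutop → voyutop   (u→o after a consonant, before a consonant other than r, m, n, p, b, f, v)
  voyutop → voyotop   (u→o after a consonant, before a consonant other than r, m, n, p, b, f, v)
  voyotop → voyosop   (t→s between vowels (before a back vowel))
So the Ordilic cognate is 'voyosop'.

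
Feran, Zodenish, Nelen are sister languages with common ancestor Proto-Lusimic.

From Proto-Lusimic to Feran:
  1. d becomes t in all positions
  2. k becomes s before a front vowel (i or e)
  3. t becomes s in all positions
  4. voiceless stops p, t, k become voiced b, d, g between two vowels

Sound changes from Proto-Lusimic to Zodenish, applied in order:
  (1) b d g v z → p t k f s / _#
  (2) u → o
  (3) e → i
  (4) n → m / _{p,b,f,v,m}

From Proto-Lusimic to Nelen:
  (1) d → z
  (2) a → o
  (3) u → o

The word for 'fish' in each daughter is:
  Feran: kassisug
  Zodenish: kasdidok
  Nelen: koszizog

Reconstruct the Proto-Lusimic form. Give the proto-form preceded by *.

*kasdidug

Position 2: Feran has a, Zodenish has a, Nelen has o. Feran preserves a here (none of its changes turn any other segment into a), so the proto-segment is *a.
Position 8: Feran has g, Zodenish has k, Nelen has g. Nelen preserves g here (none of its changes turn any other segment into g), so the proto-segment is *g.
Continuing position by position gives *kasdidug; check it forward:
Feran: *kasdidug > kastitug > kassisug  (by unconditioned shift, unconditioned shift)
Zodenish: start from *kasdidug.
  rule 1 (final devoicing): kasdidug → kasdiduk
  rule 2 (vowel merger): kasdiduk → kasdidok
  rule 3: no change — kasdidok
  rule 4: no change — kasdidok
  ⇒ Zodenish kasdidok
Nelen: *kasdidug > kaszizug > koszizug > koszizog  (by unconditioned shift, vowel merger, vowel merger)
Only *kasdidug yields all of Feran kassisug, Zodenish kasdidok, Nelen koszizog.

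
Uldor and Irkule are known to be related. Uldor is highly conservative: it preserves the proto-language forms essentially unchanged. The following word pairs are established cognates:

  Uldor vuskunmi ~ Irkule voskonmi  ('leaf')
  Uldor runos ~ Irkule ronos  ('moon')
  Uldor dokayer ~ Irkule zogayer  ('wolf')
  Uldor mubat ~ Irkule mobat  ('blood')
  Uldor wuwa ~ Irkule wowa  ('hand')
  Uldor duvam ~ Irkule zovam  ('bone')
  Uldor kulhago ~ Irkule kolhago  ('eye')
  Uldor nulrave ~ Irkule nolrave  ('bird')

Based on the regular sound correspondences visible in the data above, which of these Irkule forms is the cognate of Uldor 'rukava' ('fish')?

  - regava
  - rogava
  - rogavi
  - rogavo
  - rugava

vuskunmi ~ voskonmi, wuwa ~ wowa — Uldor u corresponds to Irkule o after a consonant, before a consonant other than r, m, n, p, b, f, v.
dokayer ~ zogayer — Uldor k corresponds to Irkule g between vowels (before a back vowel).
Applying these to Uldor 'rukava':
  rukava → rokava   (u→o after a consonant, before a consonant other than r, m, n, p, b, f, v)
  rokava → rogava   (k→g between vowels (before a back vowel))
So the Irkule cognate is 'rogava'.

rogava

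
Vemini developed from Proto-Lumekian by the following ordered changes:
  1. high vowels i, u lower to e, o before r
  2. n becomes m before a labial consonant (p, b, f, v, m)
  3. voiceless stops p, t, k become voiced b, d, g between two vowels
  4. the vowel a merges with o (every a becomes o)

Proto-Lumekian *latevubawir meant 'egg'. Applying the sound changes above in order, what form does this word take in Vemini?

lodevubower

Vemini: start from *latevubawir.
  rule 1 (pre-rhotic lowering): latevubawir → latevubawer
  rule 2: no change — latevubawer
  rule 3 (intervocalic voicing): latevubawer → ladevubawer
  rule 4 (vowel merger): ladevubawer → lodevubower
  ⇒ Vemini lodevubower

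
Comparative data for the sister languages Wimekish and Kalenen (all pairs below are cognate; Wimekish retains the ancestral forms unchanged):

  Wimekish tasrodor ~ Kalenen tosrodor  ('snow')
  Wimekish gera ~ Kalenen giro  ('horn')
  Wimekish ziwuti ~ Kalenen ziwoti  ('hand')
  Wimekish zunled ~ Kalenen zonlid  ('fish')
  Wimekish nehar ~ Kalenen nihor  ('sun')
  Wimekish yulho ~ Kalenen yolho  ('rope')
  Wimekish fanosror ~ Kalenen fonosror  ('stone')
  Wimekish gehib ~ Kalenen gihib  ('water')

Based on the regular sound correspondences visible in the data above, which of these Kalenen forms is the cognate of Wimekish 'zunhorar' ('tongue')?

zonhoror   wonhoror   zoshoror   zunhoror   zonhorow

zunled ~ zonlid — Wimekish u corresponds to Kalenen o after a consonant, before a nasal.
nehar ~ nihor — Wimekish a corresponds to Kalenen o after a consonant, before r.
Applying these to Wimekish 'zunhorar':
  zunhorar → zonhorar   (u→o after a consonant, before a nasal)
  zonhorar → zonhoror   (a→o after a consonant, before r)
So the Kalenen cognate is 'zonhoror'.

zonhoror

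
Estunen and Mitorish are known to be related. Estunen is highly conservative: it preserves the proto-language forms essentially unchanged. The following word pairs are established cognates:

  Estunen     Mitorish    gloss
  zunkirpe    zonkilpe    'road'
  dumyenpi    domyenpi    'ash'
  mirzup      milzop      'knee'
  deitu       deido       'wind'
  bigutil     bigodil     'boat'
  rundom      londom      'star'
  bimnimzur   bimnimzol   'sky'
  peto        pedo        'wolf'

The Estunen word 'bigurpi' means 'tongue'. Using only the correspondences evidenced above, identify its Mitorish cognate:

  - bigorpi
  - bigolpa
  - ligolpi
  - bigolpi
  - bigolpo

bimnimzur ~ bimnimzol — Estunen u corresponds to Mitorish o after a consonant, before r.
zunkirpe ~ zonkilpe — Estunen r corresponds to Mitorish l after a vowel, before a labial obstruent.
Applying these to Estunen 'bigurpi':
  bigurpi → bigorpi   (u→o after a consonant, before r)
  bigorpi → bigolpi   (r→l after a vowel, before a labial obstruent)
So the Mitorish cognate is 'bigolpi'.

bigolpi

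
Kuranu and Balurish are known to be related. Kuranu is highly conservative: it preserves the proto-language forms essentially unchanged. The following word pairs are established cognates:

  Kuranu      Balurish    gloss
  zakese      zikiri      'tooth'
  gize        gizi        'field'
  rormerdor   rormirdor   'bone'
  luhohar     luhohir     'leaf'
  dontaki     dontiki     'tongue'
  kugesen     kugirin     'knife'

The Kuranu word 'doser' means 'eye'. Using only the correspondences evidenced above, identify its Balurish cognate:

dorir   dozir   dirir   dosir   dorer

dorir

zakese ~ zikiri, kugesen ~ kugirin — Kuranu s corresponds to Balurish r between vowels (before a front vowel).
rormerdor ~ rormirdor — Kuranu e corresponds to Balurish i after a consonant, before r.
Applying these to Kuranu 'doser':
  doser → dorer   (s→r between vowels (before a front vowel))
  dorer → dorir   (e→i after a consonant, before r)
So the Balurish cognate is 'dorir'.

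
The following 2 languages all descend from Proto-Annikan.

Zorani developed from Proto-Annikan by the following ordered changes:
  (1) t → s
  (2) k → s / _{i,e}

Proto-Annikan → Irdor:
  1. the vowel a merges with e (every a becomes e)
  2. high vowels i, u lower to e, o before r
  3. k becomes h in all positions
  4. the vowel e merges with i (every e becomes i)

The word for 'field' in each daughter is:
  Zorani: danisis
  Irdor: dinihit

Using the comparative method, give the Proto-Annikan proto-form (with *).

Position 7: Zorani has s, Irdor has t. Irdor preserves t here (none of its changes turn any other segment into t), so the proto-segment is *t.
Position 5: Zorani has s, Irdor has h. Taking the neighbouring segments as reconstructed: Zorani s could go back to *t or *k or *s; Irdor h could go back to *k or *h — the one source consistent with every daughter is *k.
This points to *danikit. Verify forward in each daughter:
Zorani: *danikit > danikis > danisis  (by unconditioned shift, palatalisation)
Irdor: *danikit > denikit > denihit > dinihit  (by vowel merger, unconditioned shift, vowel merger)
*danikit is the unique common source.

*danikit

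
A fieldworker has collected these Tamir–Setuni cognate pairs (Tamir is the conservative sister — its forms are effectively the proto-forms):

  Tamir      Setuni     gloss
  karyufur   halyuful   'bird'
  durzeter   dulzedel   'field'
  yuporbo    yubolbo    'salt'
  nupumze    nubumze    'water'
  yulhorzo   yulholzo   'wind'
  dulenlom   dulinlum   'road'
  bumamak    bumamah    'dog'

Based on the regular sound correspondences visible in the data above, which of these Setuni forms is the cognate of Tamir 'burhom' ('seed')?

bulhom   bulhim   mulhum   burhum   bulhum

bulhum

karyufur ~ halyuful, durzeter ~ dulzedel — Tamir r corresponds to Setuni l after a vowel, before a consonant other than r, m, n, p, b, f, v.
dulenlom ~ dulinlum — Tamir o corresponds to Setuni u after a consonant, before a nasal.
Applying these to Tamir 'burhom':
  burhom → bulhom   (r→l after a vowel, before a consonant other than r, m, n, p, b, f, v)
  bulhom → bulhum   (o→u after a consonant, before a nasal)
So the Setuni cognate is 'bulhum'.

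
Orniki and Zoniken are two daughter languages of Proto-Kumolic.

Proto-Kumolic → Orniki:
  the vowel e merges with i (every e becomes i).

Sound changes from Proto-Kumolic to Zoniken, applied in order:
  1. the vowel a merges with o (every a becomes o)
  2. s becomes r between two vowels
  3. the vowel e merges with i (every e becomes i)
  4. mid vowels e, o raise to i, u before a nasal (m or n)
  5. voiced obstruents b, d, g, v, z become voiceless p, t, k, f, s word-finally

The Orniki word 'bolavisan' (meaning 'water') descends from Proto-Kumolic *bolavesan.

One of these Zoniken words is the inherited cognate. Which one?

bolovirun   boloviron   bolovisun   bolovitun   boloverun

bolovirun

Zoniken: *bolavesan > boloveson > boloveron > boloviron > bolovirun  (by vowel merger, rhotacism, vowel merger, pre-nasal raising)
Only 'bolovirun' matches the regular Zoniken development of *bolavesan.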